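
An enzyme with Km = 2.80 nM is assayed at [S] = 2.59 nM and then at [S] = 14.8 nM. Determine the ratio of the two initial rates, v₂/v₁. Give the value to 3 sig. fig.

1.75

Since Vmax cancels, v₂/v₁ = [S]₂(Km+[S]₁) / [S]₁(Km+[S]₂).
= 14.8×(2.80+2.59) / (2.59×(2.80+14.8)) = 79.77/45.58 = 1.75.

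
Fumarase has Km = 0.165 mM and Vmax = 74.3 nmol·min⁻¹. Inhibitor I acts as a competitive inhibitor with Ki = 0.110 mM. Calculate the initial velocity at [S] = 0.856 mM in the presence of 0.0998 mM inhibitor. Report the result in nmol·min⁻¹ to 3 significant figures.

With α = 1 + [I]/Ki = 1 + 0.0998/0.110 = 1.907, the competitive rate law is v = Vmax[S] / (αKm + [S]).
v = 74.3×0.856 / (1.907×0.165 + 0.856) = 63.60/1.171 = 54.3 nmol·min⁻¹.

54.3 nmol·min⁻¹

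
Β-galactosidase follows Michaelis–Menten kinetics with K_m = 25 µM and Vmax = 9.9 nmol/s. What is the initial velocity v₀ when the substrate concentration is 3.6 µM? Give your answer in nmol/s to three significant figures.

[S]/(Km+[S]) = 3.6/28.60 = 0.1259, the fractional saturation.
v = 0.1259 × Vmax = 0.1259 × 9.9 = 1.25 nmol/s.

1.25 nmol/s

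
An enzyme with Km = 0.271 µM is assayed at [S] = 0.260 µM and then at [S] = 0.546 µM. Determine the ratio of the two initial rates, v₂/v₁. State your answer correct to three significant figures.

Since Vmax cancels, v₂/v₁ = [S]₂(Km+[S]₁) / [S]₁(Km+[S]₂).
= 0.546×(0.271+0.260) / (0.260×(0.271+0.546)) = 0.2899/0.2124 = 1.36.

1.36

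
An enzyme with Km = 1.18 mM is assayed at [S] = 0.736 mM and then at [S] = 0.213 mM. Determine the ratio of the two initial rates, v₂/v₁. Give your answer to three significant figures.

0.398

Since Vmax cancels, v₂/v₁ = [S]₂(Km+[S]₁) / [S]₁(Km+[S]₂).
= 0.213×(1.18+0.736) / (0.736×(1.18+0.213)) = 0.4081/1.025 = 0.398.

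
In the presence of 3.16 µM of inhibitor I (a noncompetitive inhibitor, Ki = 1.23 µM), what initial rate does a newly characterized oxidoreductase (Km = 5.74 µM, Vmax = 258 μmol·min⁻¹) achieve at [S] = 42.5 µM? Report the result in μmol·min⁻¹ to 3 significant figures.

With α = 1 + [I]/Ki = 1 + 3.16/1.23 = 3.569, the noncompetitive rate law is v = (Vmax/α)·[S] / (Km + [S]).
v = (258/3.569)×42.5 / (5.74 + 42.5) = 3072/48.24 = 63.7 μmol·min⁻¹.

63.7 μmol·min⁻¹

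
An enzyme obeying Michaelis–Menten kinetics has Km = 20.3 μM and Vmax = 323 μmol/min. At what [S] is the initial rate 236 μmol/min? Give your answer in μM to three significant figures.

55.1 μM

Rearranging v = Vmax[S]/(Km+[S]) gives [S] = Km·v/(Vmax − v).
[S] = 20.3 × 236 / (323 − 236) = 4791/87.00 = 55.1 μM.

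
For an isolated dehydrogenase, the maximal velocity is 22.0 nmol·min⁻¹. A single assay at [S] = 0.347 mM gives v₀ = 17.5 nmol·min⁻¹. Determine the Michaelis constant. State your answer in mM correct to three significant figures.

v/Vmax = 17.5/22.0 = 0.7955 = [S]/(Km+[S]).
So Km + [S] = [S]/0.7955 = 0.4362 mM, giving Km = 0.4362 − 0.347 = 0.0892 mM.

0.0892 mM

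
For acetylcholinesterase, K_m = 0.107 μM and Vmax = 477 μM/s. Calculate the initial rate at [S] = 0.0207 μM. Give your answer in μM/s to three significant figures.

[S]/(Km+[S]) = 0.0207/0.1277 = 0.1621, the fractional saturation.
v = 0.1621 × Vmax = 0.1621 × 477 = 77.3 μM/s.

77.3 μM/s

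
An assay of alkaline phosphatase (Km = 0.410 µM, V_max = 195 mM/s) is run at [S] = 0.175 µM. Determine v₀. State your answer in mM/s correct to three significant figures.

v = Vmax·[S]/(Km + [S]) = 195 × 0.175 / (0.410 + 0.175)
  = 34.12 / 0.5850 = 58.3 mM/s.

58.3 mM/s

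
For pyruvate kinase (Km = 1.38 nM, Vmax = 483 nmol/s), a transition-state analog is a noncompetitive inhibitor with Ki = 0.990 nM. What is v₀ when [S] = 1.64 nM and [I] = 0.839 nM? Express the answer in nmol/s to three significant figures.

α = 1 + [I]/Ki = 1 + 0.839/0.990 = 1.847.
For a noncompetitive inhibitor, Vmax is reduced to Vmax/α while Km is unchanged: Km,app = 1.38 nM, Vmax,app = 261 nmol/s.
v = Vmax,app·[S]/(Km,app + [S]) = 261 × 1.64/(1.38 + 1.64) = 142 nmol/s.

142 nmol/s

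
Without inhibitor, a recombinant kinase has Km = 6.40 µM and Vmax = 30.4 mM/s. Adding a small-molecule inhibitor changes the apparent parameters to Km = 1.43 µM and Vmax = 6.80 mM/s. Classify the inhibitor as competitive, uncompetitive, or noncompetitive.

uncompetitive

Both Km and Vmax decrease by the same factor (~4.47-fold) — characteristic of uncompetitive inhibition.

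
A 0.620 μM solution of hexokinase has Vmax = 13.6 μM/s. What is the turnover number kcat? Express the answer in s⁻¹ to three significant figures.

kcat = Vmax/[E]total = 13.6 μM/s / 0.620 μM = 21.9 s⁻¹.

21.9 s⁻¹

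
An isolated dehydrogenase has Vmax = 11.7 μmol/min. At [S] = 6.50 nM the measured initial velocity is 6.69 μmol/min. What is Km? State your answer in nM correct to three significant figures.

4.87 nM

From v = Vmax[S]/(Km+[S]), Km = [S](Vmax − v)/v.
Km = 6.50 × (11.7 − 6.69) / 6.69 = 32.56/6.69 = 4.87 nM.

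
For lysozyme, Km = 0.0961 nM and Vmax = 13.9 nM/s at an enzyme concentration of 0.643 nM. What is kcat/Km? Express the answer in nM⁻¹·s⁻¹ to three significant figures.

225 nM⁻¹·s⁻¹

kcat = Vmax/[E]total = 13.9/0.643 = 21.6 s⁻¹.
kcat/Km = 21.6/0.0961 = 225 nM⁻¹·s⁻¹.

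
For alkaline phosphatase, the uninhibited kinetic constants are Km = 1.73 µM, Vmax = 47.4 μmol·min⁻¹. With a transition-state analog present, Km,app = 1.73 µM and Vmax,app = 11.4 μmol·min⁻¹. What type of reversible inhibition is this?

Vmax decreases (47.4 → 11.4 μmol·min⁻¹) while Km is unchanged — pure noncompetitive inhibition.

noncompetitive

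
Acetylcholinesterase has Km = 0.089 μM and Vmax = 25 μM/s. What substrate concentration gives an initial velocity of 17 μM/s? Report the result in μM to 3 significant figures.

0.189 μM

Rearranging v = Vmax[S]/(Km+[S]) gives [S] = Km·v/(Vmax − v).
[S] = 0.089 × 17 / (25 − 17) = 1.513/8.000 = 0.189 μM.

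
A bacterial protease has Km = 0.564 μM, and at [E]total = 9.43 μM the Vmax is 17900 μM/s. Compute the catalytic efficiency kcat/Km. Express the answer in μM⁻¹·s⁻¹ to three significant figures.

kcat = Vmax/[E]total = 17900/9.43 = 1900 s⁻¹.
kcat/Km = 1900/0.564 = 3370 μM⁻¹·s⁻¹.

3370 μM⁻¹·s⁻¹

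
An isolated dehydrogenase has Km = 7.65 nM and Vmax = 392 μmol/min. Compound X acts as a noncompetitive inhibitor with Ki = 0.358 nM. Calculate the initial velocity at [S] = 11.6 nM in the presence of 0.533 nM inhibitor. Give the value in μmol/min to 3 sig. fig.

94.9 μmol/min

α = 1 + [I]/Ki = 1 + 0.533/0.358 = 2.489.
For a noncompetitive inhibitor, Vmax is reduced to Vmax/α while Km is unchanged: Km,app = 7.65 nM, Vmax,app = 158 μmol/min.
v = Vmax,app·[S]/(Km,app + [S]) = 158 × 11.6/(7.65 + 11.6) = 94.9 μmol/min.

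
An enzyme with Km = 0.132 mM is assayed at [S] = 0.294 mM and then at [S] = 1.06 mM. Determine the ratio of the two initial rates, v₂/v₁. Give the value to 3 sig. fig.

1.29

Since Vmax cancels, v₂/v₁ = [S]₂(Km+[S]₁) / [S]₁(Km+[S]₂).
= 1.06×(0.132+0.294) / (0.294×(0.132+1.06)) = 0.4516/0.3504 = 1.29.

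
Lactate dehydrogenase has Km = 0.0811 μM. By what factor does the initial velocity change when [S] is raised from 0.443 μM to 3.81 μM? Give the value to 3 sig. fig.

1.16

Since Vmax cancels, v₂/v₁ = [S]₂(Km+[S]₁) / [S]₁(Km+[S]₂).
= 3.81×(0.0811+0.443) / (0.443×(0.0811+3.81)) = 1.997/1.724 = 1.16.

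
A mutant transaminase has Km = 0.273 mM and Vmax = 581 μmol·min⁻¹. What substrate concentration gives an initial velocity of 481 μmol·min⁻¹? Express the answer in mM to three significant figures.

The required fractional saturation is v/Vmax = 481/581 = 0.8279.
Then [S]/(Km+[S]) = 0.8279 ⇒ [S] = 0.273 × 0.8279/(1 − 0.8279) = 1.31 mM.

1.31 mM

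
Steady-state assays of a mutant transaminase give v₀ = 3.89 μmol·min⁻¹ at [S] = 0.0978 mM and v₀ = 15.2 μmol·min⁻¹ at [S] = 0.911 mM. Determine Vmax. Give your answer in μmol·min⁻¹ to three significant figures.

In reciprocal form, 1/v = (Km/Vmax)·(1/[S]) + 1/Vmax. The two points give (1/[S], 1/v) = (10.22, 0.2571) and (1.098, 0.06579).
Slope = (0.2571 − 0.06579)/(10.22 − 1.098) = 0.02096; intercept = 0.2571 − 0.02096×10.22 = 0.04279.
Vmax = 1/intercept = 23.4 μmol·min⁻¹; Km = slope × Vmax = 0.02096 × 23.4 = 0.490 mM.

23.4 μmol·min⁻¹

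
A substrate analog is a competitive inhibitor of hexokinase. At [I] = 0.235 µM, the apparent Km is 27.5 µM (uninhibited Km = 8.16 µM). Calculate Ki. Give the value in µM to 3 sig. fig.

0.0992 µM

Competitive: Km,app = α·Km with α = 1 + [I]/Ki.
α = Km,app/Km = 27.5/8.16 = 3.370.
Ki = [I]/(α − 1) = 0.235/2.370 = 0.0992 µM.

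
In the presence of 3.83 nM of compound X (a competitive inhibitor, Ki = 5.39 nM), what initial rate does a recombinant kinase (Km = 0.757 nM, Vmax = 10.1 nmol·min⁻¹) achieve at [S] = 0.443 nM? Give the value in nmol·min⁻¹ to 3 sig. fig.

2.57 nmol·min⁻¹

α = 1 + [I]/Ki = 1 + 3.83/5.39 = 1.711.
For a competitive inhibitor, Vmax is unchanged and the apparent Km becomes α·Km: Km,app = 1.29 nM, Vmax,app = 10.1 nmol·min⁻¹.
v = Vmax,app·[S]/(Km,app + [S]) = 10.1 × 0.443/(1.29 + 0.443) = 2.57 nmol·min⁻¹.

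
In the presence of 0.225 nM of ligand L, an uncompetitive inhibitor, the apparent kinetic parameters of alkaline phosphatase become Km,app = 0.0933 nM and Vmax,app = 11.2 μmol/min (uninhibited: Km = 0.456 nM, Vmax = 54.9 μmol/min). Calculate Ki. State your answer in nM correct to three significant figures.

Uncompetitive: Vmax,app = Vmax/α (and Km,app = Km/α) with α = 1 + [I]/Ki.
α = Vmax/Vmax,app = 54.9/11.2 = 4.902.
Since α = 1 + [I]/Ki, [I]/Ki = 4.902 − 1 = 3.902 and Ki = 0.225/3.902 = 0.0577 nM.

0.0577 nM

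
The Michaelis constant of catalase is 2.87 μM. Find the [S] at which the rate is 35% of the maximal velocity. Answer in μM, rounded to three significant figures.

1.55 μM

v/Vmax = [S]/(Km+[S]) = 0.35, so [S] = Km·0.35/(1 − 0.35) = 2.87 × 0.5385.
[S] = 1.55 μM.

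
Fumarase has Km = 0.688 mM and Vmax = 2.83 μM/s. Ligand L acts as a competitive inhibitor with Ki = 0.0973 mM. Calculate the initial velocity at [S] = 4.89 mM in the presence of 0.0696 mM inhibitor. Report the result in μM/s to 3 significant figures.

α = 1 + [I]/Ki = 1 + 0.0696/0.0973 = 1.715.
For a competitive inhibitor, Vmax is unchanged and the apparent Km becomes α·Km: Km,app = 1.18 mM, Vmax,app = 2.83 μM/s.
v = Vmax,app·[S]/(Km,app + [S]) = 2.83 × 4.89/(1.18 + 4.89) = 2.28 μM/s.

2.28 μM/s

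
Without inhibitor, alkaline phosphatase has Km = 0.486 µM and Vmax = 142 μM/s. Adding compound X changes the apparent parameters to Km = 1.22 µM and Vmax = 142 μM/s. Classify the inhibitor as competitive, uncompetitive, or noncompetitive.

Km increases (0.486 → 1.22 µM) while Vmax is unchanged — the hallmark of competitive inhibition.

competitive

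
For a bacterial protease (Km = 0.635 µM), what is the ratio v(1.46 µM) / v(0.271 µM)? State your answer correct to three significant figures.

Since Vmax cancels, v₂/v₁ = [S]₂(Km+[S]₁) / [S]₁(Km+[S]₂).
= 1.46×(0.635+0.271) / (0.271×(0.635+1.46)) = 1.323/0.5677 = 2.33.

2.33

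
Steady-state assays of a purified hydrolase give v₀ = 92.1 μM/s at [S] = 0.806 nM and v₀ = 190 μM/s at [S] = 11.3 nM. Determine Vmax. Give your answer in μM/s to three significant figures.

From v = Vmax[S]/(Km+[S]), each point gives Vmax = v(Km+[S])/[S].
Equating: 92.1(Km+0.806)/0.806 = 190(Km+11.3)/11.3.
114.3·Km + 92.1 = 16.81·Km + 190, so (114.3 − 16.81)·Km = 190 − 92.1.
Km = 97.90/97.45 = 1.00 nM; then Vmax = 92.1(1.00+0.806)/0.806 = 207 μM/s.

207 μM/s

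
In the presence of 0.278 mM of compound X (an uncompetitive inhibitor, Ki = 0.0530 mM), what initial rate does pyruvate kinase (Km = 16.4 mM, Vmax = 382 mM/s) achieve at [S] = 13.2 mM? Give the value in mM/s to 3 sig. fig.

With α = 1 + [I]/Ki = 1 + 0.278/0.0530 = 6.245, the uncompetitive rate law is v = (Vmax/α)·[S] / (Km/α + [S]).
v = (382/6.245)×13.2 / (16.4/6.245 + 13.2) = 807.4/15.83 = 51.0 mM/s.

51.0 mM/s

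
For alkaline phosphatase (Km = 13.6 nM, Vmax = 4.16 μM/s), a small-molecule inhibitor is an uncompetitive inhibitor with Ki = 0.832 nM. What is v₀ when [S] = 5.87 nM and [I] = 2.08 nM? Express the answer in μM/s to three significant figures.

With α = 1 + [I]/Ki = 1 + 2.08/0.832 = 3.500, the uncompetitive rate law is v = (Vmax/α)·[S] / (Km/α + [S]).
v = (4.16/3.500)×5.87 / (13.6/3.500 + 5.87) = 6.977/9.756 = 0.715 μM/s.

0.715 μM/s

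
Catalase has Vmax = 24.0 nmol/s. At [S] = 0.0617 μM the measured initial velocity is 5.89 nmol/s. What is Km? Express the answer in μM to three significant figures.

0.190 μM

v/Vmax = 5.89/24.0 = 0.2454 = [S]/(Km+[S]).
So Km + [S] = [S]/0.2454 = 0.2514 μM, giving Km = 0.2514 − 0.0617 = 0.190 μM.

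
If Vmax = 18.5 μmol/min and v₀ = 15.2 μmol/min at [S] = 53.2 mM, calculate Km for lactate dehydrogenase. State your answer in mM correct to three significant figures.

From v = Vmax[S]/(Km+[S]), Km = [S](Vmax − v)/v.
Km = 53.2 × (18.5 − 15.2) / 15.2 = 175.6/15.2 = 11.6 mM.

11.6 mM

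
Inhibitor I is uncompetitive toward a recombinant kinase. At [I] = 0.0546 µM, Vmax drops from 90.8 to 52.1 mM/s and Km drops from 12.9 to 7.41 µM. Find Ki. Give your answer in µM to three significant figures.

Uncompetitive: Vmax,app = Vmax/α (and Km,app = Km/α) with α = 1 + [I]/Ki.
α = Vmax/Vmax,app = 90.8/52.1 = 1.743.
Since α = 1 + [I]/Ki, [I]/Ki = 1.743 − 1 = 0.7428 and Ki = 0.0546/0.7428 = 0.0735 µM.

0.0735 µM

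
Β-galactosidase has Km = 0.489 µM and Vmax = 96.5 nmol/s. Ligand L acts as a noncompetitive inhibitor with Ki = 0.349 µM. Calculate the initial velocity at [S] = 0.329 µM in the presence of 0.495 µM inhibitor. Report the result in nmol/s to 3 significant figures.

16.0 nmol/s

α = 1 + [I]/Ki = 1 + 0.495/0.349 = 2.418.
For a noncompetitive inhibitor, Vmax is reduced to Vmax/α while Km is unchanged: Km,app = 0.489 µM, Vmax,app = 39.9 nmol/s.
v = Vmax,app·[S]/(Km,app + [S]) = 39.9 × 0.329/(0.489 + 0.329) = 16.0 nmol/s.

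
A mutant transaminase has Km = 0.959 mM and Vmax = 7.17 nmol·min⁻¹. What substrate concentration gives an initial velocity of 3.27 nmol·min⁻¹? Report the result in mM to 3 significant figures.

0.804 mM

The required fractional saturation is v/Vmax = 3.27/7.17 = 0.4561.
Then [S]/(Km+[S]) = 0.4561 ⇒ [S] = 0.959 × 0.4561/(1 − 0.4561) = 0.804 mM.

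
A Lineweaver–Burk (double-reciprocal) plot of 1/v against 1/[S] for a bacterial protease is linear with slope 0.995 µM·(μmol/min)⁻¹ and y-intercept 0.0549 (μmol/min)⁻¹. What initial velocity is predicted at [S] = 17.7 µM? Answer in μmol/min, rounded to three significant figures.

9.00 μmol/min

The y-intercept is 1/Vmax, so Vmax = 1/0.0549 = 18.2 μmol/min.
The slope is Km/Vmax, so Km = 0.995 × 18.2 = 18.1 µM.
Then v = 18.2 × 17.7/(18.1 + 17.7) = 9.00 μmol/min.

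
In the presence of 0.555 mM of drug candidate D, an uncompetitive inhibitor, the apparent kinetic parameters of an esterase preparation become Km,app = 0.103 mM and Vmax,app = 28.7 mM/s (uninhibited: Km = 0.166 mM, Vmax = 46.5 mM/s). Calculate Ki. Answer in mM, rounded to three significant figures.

0.895 mM

Uncompetitive: Vmax,app = Vmax/α (and Km,app = Km/α) with α = 1 + [I]/Ki.
α = Vmax/Vmax,app = 46.5/28.7 = 1.620.
Since α = 1 + [I]/Ki, [I]/Ki = 1.620 − 1 = 0.6202 and Ki = 0.555/0.6202 = 0.895 mM.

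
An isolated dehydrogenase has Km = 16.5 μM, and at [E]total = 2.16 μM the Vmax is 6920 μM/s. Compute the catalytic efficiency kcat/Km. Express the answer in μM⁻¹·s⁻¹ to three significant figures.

kcat = Vmax/[E]total = 6920/2.16 = 3200 s⁻¹.
kcat/Km = 3200/16.5 = 194 μM⁻¹·s⁻¹.

194 μM⁻¹·s⁻¹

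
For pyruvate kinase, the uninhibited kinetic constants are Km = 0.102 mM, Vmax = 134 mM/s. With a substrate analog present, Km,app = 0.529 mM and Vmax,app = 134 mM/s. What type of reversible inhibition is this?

Km increases (0.102 → 0.529 mM) while Vmax is unchanged — the hallmark of competitive inhibition.

competitive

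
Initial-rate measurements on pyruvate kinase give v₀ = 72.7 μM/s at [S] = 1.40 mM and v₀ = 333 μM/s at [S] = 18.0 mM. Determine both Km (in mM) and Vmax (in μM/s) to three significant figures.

From v = Vmax[S]/(Km+[S]), each point gives Vmax = v(Km+[S])/[S].
Equating: 72.7(Km+1.40)/1.40 = 333(Km+18.0)/18.0.
51.93·Km + 72.7 = 18.50·Km + 333, so (51.93 − 18.50)·Km = 333 − 72.7.
Km = 260.3/33.43 = 7.79 mM; then Vmax = 72.7(7.79+1.40)/1.40 = 477 μM/s.

Km = 7.79 mM; Vmax = 477 μM/s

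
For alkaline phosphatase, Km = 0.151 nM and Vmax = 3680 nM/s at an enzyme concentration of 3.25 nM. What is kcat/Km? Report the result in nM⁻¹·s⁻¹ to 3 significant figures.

kcat = Vmax/[E]total = 3680/3.25 = 1130 s⁻¹.
kcat/Km = 1130/0.151 = 7500 nM⁻¹·s⁻¹.

7500 nM⁻¹·s⁻¹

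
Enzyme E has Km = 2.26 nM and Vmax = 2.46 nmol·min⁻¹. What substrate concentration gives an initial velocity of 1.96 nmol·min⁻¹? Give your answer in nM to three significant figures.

Rearranging v = Vmax[S]/(Km+[S]) gives [S] = Km·v/(Vmax − v).
[S] = 2.26 × 1.96 / (2.46 − 1.96) = 4.430/0.5000 = 8.86 nM.

8.86 nM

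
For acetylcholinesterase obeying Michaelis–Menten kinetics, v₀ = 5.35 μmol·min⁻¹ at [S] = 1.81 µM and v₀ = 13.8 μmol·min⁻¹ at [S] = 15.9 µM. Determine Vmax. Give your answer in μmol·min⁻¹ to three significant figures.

17.3 μmol·min⁻¹

From v = Vmax[S]/(Km+[S]), each point gives Vmax = v(Km+[S])/[S].
Equating: 5.35(Km+1.81)/1.81 = 13.8(Km+15.9)/15.9.
2.956·Km + 5.35 = 0.8679·Km + 13.8, so (2.956 − 0.8679)·Km = 13.8 − 5.35.
Km = 8.450/2.088 = 4.05 µM; then Vmax = 5.35(4.05+1.81)/1.81 = 17.3 μmol·min⁻¹.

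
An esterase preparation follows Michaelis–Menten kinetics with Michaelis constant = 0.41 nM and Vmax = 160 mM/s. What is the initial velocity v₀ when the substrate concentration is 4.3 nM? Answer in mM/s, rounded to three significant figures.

146 mM/s

v = Vmax·[S]/(Km + [S]) = 160 × 4.3 / (0.41 + 4.3)
  = 688.0 / 4.710 = 146 mM/s.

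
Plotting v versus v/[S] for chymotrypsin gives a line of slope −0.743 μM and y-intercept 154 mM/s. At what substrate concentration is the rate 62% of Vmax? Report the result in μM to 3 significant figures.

The Eadie–Hofstee slope gives Km = 0.743 μM (slope = −Km).
v/Vmax = [S]/(Km+[S]) = 0.62 ⇒ [S] = Km·0.62/(1−0.62) = 0.743 × 1.632 = 1.21 μM.

1.21 μM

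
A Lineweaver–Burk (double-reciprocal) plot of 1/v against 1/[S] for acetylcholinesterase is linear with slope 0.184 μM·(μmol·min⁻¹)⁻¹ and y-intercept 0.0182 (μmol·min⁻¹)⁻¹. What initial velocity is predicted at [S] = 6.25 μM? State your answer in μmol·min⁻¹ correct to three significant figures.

The y-intercept is 1/Vmax, so Vmax = 1/0.0182 = 54.9 μmol·min⁻¹.
The slope is Km/Vmax, so Km = 0.184 × 54.9 = 10.1 μM.
Then v = 54.9 × 6.25/(10.1 + 6.25) = 21.0 μmol·min⁻¹.

21.0 μmol·min⁻¹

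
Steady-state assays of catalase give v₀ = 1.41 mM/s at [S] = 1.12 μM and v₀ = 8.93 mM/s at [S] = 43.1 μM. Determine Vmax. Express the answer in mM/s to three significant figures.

10.4 mM/s

From v = Vmax[S]/(Km+[S]), each point gives Vmax = v(Km+[S])/[S].
Equating: 1.41(Km+1.12)/1.12 = 8.93(Km+43.1)/43.1.
1.259·Km + 1.41 = 0.2072·Km + 8.93, so (1.259 − 0.2072)·Km = 8.93 − 1.41.
Km = 7.520/1.052 = 7.15 μM; then Vmax = 1.41(7.15+1.12)/1.12 = 10.4 mM/s.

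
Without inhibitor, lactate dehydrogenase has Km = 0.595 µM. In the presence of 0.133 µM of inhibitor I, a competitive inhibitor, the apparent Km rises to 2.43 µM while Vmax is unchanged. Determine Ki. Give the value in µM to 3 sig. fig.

0.0431 µM

Competitive: Km,app = α·Km with α = 1 + [I]/Ki.
α = Km,app/Km = 2.43/0.595 = 4.084.
Ki = [I]/(α − 1) = 0.133/3.084 = 0.0431 µM.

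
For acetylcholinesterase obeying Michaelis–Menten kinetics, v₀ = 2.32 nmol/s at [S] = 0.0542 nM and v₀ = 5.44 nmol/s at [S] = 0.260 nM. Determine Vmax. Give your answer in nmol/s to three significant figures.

8.42 nmol/s

From v = Vmax[S]/(Km+[S]), each point gives Vmax = v(Km+[S])/[S].
Equating: 2.32(Km+0.0542)/0.0542 = 5.44(Km+0.260)/0.260.
42.80·Km + 2.32 = 20.92·Km + 5.44, so (42.80 − 20.92)·Km = 5.44 − 2.32.
Km = 3.120/21.88 = 0.143 nM; then Vmax = 2.32(0.143+0.0542)/0.0542 = 8.42 nmol/s.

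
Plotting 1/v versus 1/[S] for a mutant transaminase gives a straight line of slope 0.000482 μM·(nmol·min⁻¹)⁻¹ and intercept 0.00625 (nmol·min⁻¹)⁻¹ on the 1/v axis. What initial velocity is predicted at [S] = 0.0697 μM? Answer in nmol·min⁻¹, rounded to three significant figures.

76.0 nmol·min⁻¹

The y-intercept is 1/Vmax, so Vmax = 1/0.00625 = 160 nmol·min⁻¹.
The slope is Km/Vmax, so Km = 0.000482 × 160 = 0.0771 μM.
Then v = 160 × 0.0697/(0.0771 + 0.0697) = 76.0 nmol·min⁻¹.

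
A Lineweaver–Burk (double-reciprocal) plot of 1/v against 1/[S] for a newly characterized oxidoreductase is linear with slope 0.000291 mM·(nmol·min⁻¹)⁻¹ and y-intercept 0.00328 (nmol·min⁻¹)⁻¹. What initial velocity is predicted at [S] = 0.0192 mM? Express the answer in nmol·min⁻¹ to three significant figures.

The y-intercept is 1/Vmax, so Vmax = 1/0.00328 = 305 nmol·min⁻¹.
The slope is Km/Vmax, so Km = 0.000291 × 305 = 0.0887 mM.
Then v = 305 × 0.0192/(0.0887 + 0.0192) = 54.2 nmol·min⁻¹.

54.2 nmol·min⁻¹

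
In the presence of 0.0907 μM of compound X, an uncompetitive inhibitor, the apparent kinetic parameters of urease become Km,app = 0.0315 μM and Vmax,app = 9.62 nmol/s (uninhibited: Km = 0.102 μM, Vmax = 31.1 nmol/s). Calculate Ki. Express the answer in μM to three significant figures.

Uncompetitive: Vmax,app = Vmax/α (and Km,app = Km/α) with α = 1 + [I]/Ki.
α = Vmax/Vmax,app = 31.1/9.62 = 3.233.
Since α = 1 + [I]/Ki, [I]/Ki = 3.233 − 1 = 2.233 and Ki = 0.0907/2.233 = 0.0406 μM.

0.0406 μM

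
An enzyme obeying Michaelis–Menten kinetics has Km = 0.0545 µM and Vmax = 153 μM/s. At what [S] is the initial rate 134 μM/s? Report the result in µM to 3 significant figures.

0.384 µM

Rearranging v = Vmax[S]/(Km+[S]) gives [S] = Km·v/(Vmax − v).
[S] = 0.0545 × 134 / (153 − 134) = 7.303/19.00 = 0.384 µM.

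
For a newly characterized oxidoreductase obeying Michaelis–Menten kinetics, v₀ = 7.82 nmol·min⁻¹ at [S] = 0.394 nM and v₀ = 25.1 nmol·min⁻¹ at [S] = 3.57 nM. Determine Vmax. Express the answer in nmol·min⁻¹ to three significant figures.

34.6 nmol·min⁻¹

From v = Vmax[S]/(Km+[S]), each point gives Vmax = v(Km+[S])/[S].
Equating: 7.82(Km+0.394)/0.394 = 25.1(Km+3.57)/3.57.
19.85·Km + 7.82 = 7.031·Km + 25.1, so (19.85 − 7.031)·Km = 25.1 − 7.82.
Km = 17.28/12.82 = 1.35 nM; then Vmax = 7.82(1.35+0.394)/0.394 = 34.6 nmol·min⁻¹.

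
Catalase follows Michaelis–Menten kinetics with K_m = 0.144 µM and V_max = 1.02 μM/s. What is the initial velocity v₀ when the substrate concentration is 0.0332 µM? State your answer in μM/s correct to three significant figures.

0.191 μM/s

[S]/(Km+[S]) = 0.0332/0.1772 = 0.1874, the fractional saturation.
v = 0.1874 × Vmax = 0.1874 × 1.02 = 0.191 μM/s.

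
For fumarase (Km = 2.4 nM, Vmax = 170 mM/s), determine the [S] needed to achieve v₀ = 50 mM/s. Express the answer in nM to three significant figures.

Rearranging v = Vmax[S]/(Km+[S]) gives [S] = Km·v/(Vmax − v).
[S] = 2.4 × 50 / (170 − 50) = 120.0/120.0 = 1.00 nM.

1.00 nM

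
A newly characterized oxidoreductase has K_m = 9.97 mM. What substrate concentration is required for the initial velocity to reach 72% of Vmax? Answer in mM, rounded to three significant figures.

v/Vmax = [S]/(Km+[S]) = 0.72, so [S] = Km·0.72/(1 − 0.72) = 9.97 × 2.571.
[S] = 25.6 mM.

25.6 mM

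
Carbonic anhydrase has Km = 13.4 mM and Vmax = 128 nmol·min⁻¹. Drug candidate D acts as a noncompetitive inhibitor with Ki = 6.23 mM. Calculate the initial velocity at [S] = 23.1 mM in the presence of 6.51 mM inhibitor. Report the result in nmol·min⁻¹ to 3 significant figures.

With α = 1 + [I]/Ki = 1 + 6.51/6.23 = 2.045, the noncompetitive rate law is v = (Vmax/α)·[S] / (Km + [S]).
v = (128/2.045)×23.1 / (13.4 + 23.1) = 1446/36.50 = 39.6 nmol·min⁻¹.

39.6 nmol·min⁻¹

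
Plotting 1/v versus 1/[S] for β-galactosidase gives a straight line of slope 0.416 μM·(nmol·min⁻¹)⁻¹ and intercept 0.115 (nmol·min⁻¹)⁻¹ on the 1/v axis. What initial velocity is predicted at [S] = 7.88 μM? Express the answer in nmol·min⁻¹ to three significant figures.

The y-intercept is 1/Vmax, so Vmax = 1/0.115 = 8.70 nmol·min⁻¹.
The slope is Km/Vmax, so Km = 0.416 × 8.70 = 3.62 μM.
Then v = 8.70 × 7.88/(3.62 + 7.88) = 5.96 nmol·min⁻¹.

5.96 nmol·min⁻¹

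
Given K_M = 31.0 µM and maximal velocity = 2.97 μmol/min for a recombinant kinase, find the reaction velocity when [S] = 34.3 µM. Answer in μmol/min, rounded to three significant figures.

1.56 μmol/min

[S]/(Km+[S]) = 34.3/65.30 = 0.5253, the fractional saturation.
v = 0.5253 × Vmax = 0.5253 × 2.97 = 1.56 μmol/min.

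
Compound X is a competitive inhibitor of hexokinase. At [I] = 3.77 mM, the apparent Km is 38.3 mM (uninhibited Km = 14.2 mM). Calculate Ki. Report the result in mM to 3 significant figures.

2.22 mM

Competitive: Km,app = α·Km with α = 1 + [I]/Ki.
α = Km,app/Km = 38.3/14.2 = 2.697.
Since α = 1 + [I]/Ki, [I]/Ki = 2.697 − 1 = 1.697 and Ki = 3.77/1.697 = 2.22 mM.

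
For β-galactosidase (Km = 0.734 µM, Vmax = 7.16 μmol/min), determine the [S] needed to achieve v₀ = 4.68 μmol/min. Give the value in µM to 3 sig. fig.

1.39 µM

The required fractional saturation is v/Vmax = 4.68/7.16 = 0.6536.
Then [S]/(Km+[S]) = 0.6536 ⇒ [S] = 0.734 × 0.6536/(1 − 0.6536) = 1.39 µM.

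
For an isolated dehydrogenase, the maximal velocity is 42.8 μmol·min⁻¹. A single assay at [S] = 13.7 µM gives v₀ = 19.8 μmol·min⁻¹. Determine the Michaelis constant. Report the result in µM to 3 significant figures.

15.9 µM

From v = Vmax[S]/(Km+[S]), Km = [S](Vmax − v)/v.
Km = 13.7 × (42.8 − 19.8) / 19.8 = 315.1/19.8 = 15.9 µM.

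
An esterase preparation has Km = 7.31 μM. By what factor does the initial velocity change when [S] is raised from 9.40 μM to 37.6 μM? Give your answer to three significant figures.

The fractional saturations are [S]/(Km+[S]) = 9.40/16.71 = 0.5625 and 37.6/44.91 = 0.8372.
v₂/v₁ is just their ratio: 0.8372/0.5625 = 1.49.

1.49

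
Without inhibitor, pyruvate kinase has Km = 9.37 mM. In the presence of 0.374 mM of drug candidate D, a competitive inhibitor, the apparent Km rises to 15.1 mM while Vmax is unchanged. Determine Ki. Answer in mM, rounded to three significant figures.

0.612 mM

Competitive: Km,app = α·Km with α = 1 + [I]/Ki.
α = Km,app/Km = 15.1/9.37 = 1.612.
Ki = [I]/(α − 1) = 0.374/0.6115 = 0.612 mM.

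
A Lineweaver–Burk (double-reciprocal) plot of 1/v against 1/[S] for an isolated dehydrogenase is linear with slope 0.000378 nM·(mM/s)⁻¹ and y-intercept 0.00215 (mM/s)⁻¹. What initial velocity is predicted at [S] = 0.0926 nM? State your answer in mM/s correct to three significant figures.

The y-intercept is 1/Vmax, so Vmax = 1/0.00215 = 465 mM/s.
The slope is Km/Vmax, so Km = 0.000378 × 465 = 0.176 nM.
Then v = 465 × 0.0926/(0.176 + 0.0926) = 160 mM/s.

160 mM/s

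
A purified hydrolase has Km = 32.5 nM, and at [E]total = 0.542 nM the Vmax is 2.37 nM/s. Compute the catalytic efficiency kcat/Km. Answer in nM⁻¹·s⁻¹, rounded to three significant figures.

kcat = Vmax/[E]total = 2.37/0.542 = 4.37 s⁻¹.
kcat/Km = 4.37/32.5 = 0.135 nM⁻¹·s⁻¹.

0.135 nM⁻¹·s⁻¹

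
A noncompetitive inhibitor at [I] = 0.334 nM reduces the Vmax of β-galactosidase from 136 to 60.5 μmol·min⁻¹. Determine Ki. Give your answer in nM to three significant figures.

Noncompetitive: Vmax,app = Vmax/α with α = 1 + [I]/Ki.
α = Vmax/Vmax,app = 136/60.5 = 2.248.
Ki = [I]/(α − 1) = 0.334/1.248 = 0.268 nM.

0.268 nM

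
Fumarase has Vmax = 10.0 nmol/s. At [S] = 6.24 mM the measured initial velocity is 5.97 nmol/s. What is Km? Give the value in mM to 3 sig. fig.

v/Vmax = 5.97/10.0 = 0.5970 = [S]/(Km+[S]).
So Km + [S] = [S]/0.5970 = 10.45 mM, giving Km = 10.45 − 6.24 = 4.21 mM.

4.21 mM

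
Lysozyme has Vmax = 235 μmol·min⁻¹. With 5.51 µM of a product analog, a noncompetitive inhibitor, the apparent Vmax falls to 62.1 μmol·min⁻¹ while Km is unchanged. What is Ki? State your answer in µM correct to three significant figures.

1.98 µM

Noncompetitive: Vmax,app = Vmax/α with α = 1 + [I]/Ki.
α = Vmax/Vmax,app = 235/62.1 = 3.784.
Ki = [I]/(α − 1) = 5.51/2.784 = 1.98 µM.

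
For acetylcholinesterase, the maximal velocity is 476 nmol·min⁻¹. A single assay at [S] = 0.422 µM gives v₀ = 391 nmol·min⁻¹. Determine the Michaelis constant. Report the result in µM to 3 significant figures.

0.0917 µM

v/Vmax = 391/476 = 0.8214 = [S]/(Km+[S]).
So Km + [S] = [S]/0.8214 = 0.5137 µM, giving Km = 0.5137 − 0.422 = 0.0917 µM.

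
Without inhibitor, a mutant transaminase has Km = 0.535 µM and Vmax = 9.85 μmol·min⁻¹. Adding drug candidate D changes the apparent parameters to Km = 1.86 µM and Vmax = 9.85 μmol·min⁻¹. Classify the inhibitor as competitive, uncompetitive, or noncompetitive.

competitive

Km increases (0.535 → 1.86 µM) while Vmax is unchanged — the hallmark of competitive inhibition.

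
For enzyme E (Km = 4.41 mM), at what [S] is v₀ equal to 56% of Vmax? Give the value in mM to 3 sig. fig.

5.61 mM

v/Vmax = [S]/(Km+[S]) = 0.56, so [S] = Km·0.56/(1 − 0.56) = 4.41 × 1.273.
[S] = 5.61 mM.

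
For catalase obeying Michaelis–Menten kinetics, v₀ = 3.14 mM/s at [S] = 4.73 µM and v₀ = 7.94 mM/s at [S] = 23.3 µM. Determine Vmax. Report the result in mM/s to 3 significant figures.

From v = Vmax[S]/(Km+[S]), each point gives Vmax = v(Km+[S])/[S].
Equating: 3.14(Km+4.73)/4.73 = 7.94(Km+23.3)/23.3.
0.6638·Km + 3.14 = 0.3408·Km + 7.94, so (0.6638 − 0.3408)·Km = 7.94 − 3.14.
Km = 4.800/0.3231 = 14.9 µM; then Vmax = 3.14(14.9+4.73)/4.73 = 13.0 mM/s.

13.0 mM/s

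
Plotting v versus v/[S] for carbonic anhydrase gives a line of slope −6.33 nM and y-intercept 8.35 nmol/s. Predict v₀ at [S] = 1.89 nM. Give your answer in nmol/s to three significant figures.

1.92 nmol/s

In the Eadie–Hofstee form v = Vmax − Km·(v/[S]), the slope is −Km and the intercept is Vmax, so Km = 6.33 nM and Vmax = 8.35 nmol/s.
v = 8.35 × 1.89/(6.33 + 1.89) = 1.92 nmol/s.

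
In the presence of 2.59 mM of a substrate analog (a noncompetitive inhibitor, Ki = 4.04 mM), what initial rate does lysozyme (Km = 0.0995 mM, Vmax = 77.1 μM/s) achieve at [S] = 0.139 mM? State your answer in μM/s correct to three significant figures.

27.4 μM/s

α = 1 + [I]/Ki = 1 + 2.59/4.04 = 1.641.
For a noncompetitive inhibitor, Vmax is reduced to Vmax/α while Km is unchanged: Km,app = 0.0995 mM, Vmax,app = 47.0 μM/s.
v = Vmax,app·[S]/(Km,app + [S]) = 47.0 × 0.139/(0.0995 + 0.139) = 27.4 μM/s.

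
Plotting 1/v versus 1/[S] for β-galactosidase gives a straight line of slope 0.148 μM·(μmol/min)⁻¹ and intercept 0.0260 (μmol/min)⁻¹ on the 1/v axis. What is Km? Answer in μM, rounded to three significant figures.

y-intercept = 1/Vmax ⇒ Vmax = 38.5 μmol/min; slope = Km/Vmax ⇒ Km = slope × Vmax.
Km = 0.148 × 38.5 = 5.69 μM.

5.69 μM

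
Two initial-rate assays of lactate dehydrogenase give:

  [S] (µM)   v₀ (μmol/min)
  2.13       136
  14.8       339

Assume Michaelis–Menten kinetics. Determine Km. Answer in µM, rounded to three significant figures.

4.96 µM

In reciprocal form, 1/v = (Km/Vmax)·(1/[S]) + 1/Vmax. The two points give (1/[S], 1/v) = (0.4695, 0.007353) and (0.06757, 0.002950).
Slope = (0.007353 − 0.002950)/(0.4695 − 0.06757) = 0.01096; intercept = 0.007353 − 0.01096×0.4695 = 0.002210.
Vmax = 1/intercept = 453 μmol/min; Km = slope × Vmax = 0.01096 × 453 = 4.96 µM.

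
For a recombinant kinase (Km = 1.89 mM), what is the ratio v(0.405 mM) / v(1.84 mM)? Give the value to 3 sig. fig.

0.358

Since Vmax cancels, v₂/v₁ = [S]₂(Km+[S]₁) / [S]₁(Km+[S]₂).
= 0.405×(1.89+1.84) / (1.84×(1.89+0.405)) = 1.511/4.223 = 0.358.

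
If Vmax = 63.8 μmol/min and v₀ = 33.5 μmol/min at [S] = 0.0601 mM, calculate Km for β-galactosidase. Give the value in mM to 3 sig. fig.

0.0544 mM

v/Vmax = 33.5/63.8 = 0.5251 = [S]/(Km+[S]).
So Km + [S] = [S]/0.5251 = 0.1145 mM, giving Km = 0.1145 − 0.0601 = 0.0544 mM.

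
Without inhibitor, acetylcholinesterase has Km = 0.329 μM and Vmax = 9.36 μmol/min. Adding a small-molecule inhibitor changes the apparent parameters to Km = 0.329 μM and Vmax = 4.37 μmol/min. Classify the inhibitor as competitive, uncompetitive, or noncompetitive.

noncompetitive

Vmax decreases (9.36 → 4.37 μmol/min) while Km is unchanged — pure noncompetitive inhibition.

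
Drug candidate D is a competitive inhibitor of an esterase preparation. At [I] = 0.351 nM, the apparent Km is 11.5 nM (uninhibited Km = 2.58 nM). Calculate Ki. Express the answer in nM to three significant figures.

Competitive: Km,app = α·Km with α = 1 + [I]/Ki.
α = Km,app/Km = 11.5/2.58 = 4.457.
Since α = 1 + [I]/Ki, [I]/Ki = 4.457 − 1 = 3.457 and Ki = 0.351/3.457 = 0.102 nM.

0.102 nM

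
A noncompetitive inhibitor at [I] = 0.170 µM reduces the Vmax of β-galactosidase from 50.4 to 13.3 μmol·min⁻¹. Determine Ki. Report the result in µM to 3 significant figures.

Noncompetitive: Vmax,app = Vmax/α with α = 1 + [I]/Ki.
α = Vmax/Vmax,app = 50.4/13.3 = 3.789.
Since α = 1 + [I]/Ki, [I]/Ki = 3.789 − 1 = 2.789 and Ki = 0.170/2.789 = 0.0609 µM.

0.0609 µM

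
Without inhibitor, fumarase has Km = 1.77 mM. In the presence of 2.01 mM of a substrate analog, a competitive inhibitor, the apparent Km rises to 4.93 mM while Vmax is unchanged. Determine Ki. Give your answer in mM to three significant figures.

Competitive: Km,app = α·Km with α = 1 + [I]/Ki.
α = Km,app/Km = 4.93/1.77 = 2.785.
Ki = [I]/(α − 1) = 2.01/1.785 = 1.13 mM.

1.13 mM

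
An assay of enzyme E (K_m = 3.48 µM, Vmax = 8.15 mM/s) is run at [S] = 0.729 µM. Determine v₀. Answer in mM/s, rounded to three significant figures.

[S]/(Km+[S]) = 0.729/4.209 = 0.1732, the fractional saturation.
v = 0.1732 × Vmax = 0.1732 × 8.15 = 1.41 mM/s.

1.41 mM/s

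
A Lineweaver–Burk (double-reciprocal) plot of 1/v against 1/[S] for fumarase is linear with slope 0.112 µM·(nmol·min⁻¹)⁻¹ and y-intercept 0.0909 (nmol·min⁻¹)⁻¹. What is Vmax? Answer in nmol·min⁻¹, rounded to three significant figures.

11.0 nmol·min⁻¹

The y-intercept of a Lineweaver–Burk plot equals 1/Vmax, so Vmax = 1/0.0909 = 11.0 nmol·min⁻¹.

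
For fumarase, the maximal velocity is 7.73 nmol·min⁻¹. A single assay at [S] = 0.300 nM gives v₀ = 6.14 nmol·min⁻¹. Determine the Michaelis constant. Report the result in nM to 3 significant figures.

v/Vmax = 6.14/7.73 = 0.7943 = [S]/(Km+[S]).
So Km + [S] = [S]/0.7943 = 0.3777 nM, giving Km = 0.3777 − 0.300 = 0.0777 nM.

0.0777 nM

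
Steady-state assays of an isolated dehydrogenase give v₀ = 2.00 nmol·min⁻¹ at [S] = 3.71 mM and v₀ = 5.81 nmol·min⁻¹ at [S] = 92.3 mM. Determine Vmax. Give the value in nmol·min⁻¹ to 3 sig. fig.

In reciprocal form, 1/v = (Km/Vmax)·(1/[S]) + 1/Vmax. The two points give (1/[S], 1/v) = (0.2695, 0.5000) and (0.01083, 0.1721).
Slope = (0.5000 − 0.1721)/(0.2695 − 0.01083) = 1.267; intercept = 0.5000 − 1.267×0.2695 = 0.1584.
Vmax = 1/intercept = 6.31 nmol·min⁻¹; Km = slope × Vmax = 1.267 × 6.31 = 8.00 mM.

6.31 nmol·min⁻¹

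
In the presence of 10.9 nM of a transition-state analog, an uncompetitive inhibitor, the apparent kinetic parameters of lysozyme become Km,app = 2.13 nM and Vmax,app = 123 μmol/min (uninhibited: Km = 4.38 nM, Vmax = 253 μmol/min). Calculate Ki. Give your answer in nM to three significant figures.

Uncompetitive: Vmax,app = Vmax/α (and Km,app = Km/α) with α = 1 + [I]/Ki.
α = Vmax/Vmax,app = 253/123 = 2.057.
Ki = [I]/(α − 1) = 10.9/1.057 = 10.3 nM.

10.3 nM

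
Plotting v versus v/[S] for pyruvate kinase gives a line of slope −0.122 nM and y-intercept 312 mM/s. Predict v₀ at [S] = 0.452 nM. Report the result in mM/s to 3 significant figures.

246 mM/s

In the Eadie–Hofstee form v = Vmax − Km·(v/[S]), the slope is −Km and the intercept is Vmax, so Km = 0.122 nM and Vmax = 312 mM/s.
v = 312 × 0.452/(0.122 + 0.452) = 246 mM/s.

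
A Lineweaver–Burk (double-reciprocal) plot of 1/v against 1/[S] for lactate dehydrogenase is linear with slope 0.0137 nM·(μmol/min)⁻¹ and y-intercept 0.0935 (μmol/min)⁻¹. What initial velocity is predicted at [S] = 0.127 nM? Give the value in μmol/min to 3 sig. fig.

The y-intercept is 1/Vmax, so Vmax = 1/0.0935 = 10.7 μmol/min.
The slope is Km/Vmax, so Km = 0.0137 × 10.7 = 0.147 nM.
Then v = 10.7 × 0.127/(0.147 + 0.127) = 4.97 μmol/min.

4.97 μmol/min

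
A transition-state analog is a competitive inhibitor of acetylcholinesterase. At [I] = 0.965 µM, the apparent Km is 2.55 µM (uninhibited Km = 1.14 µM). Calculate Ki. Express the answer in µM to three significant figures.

Competitive: Km,app = α·Km with α = 1 + [I]/Ki.
α = Km,app/Km = 2.55/1.14 = 2.237.
Ki = [I]/(α − 1) = 0.965/1.237 = 0.780 µM.

0.780 µM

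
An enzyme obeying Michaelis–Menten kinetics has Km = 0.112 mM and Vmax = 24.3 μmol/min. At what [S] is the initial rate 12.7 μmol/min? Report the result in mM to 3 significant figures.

0.123 mM

The required fractional saturation is v/Vmax = 12.7/24.3 = 0.5226.
Then [S]/(Km+[S]) = 0.5226 ⇒ [S] = 0.112 × 0.5226/(1 − 0.5226) = 0.123 mM.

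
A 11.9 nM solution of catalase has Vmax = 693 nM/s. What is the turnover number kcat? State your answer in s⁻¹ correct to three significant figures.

58.2 s⁻¹

kcat = Vmax/[E]total = 693 nM/s / 11.9 nM = 58.2 s⁻¹.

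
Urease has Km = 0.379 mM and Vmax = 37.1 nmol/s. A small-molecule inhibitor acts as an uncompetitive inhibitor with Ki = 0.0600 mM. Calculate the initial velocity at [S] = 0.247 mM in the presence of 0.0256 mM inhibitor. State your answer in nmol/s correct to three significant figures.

12.5 nmol/s

α = 1 + [I]/Ki = 1 + 0.0256/0.0600 = 1.427.
For an uncompetitive inhibitor, both parameters are divided by α, giving Vmax/α and Km/α: Km,app = 0.266 mM, Vmax,app = 26.0 nmol/s.
v = Vmax,app·[S]/(Km,app + [S]) = 26.0 × 0.247/(0.266 + 0.247) = 12.5 nmol/s.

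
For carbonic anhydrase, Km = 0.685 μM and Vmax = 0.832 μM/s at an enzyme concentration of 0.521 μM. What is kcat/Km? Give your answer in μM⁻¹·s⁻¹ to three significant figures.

2.33 μM⁻¹·s⁻¹

kcat = Vmax/[E]total = 0.832/0.521 = 1.60 s⁻¹.
kcat/Km = 1.60/0.685 = 2.33 μM⁻¹·s⁻¹.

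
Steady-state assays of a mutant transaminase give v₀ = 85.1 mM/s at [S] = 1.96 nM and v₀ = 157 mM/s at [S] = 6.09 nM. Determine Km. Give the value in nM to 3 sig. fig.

4.08 nM

In reciprocal form, 1/v = (Km/Vmax)·(1/[S]) + 1/Vmax. The two points give (1/[S], 1/v) = (0.5102, 0.01175) and (0.1642, 0.006369).
Slope = (0.01175 − 0.006369)/(0.5102 − 0.1642) = 0.01555; intercept = 0.01175 − 0.01555×0.5102 = 0.003816.
Vmax = 1/intercept = 262 mM/s; Km = slope × Vmax = 0.01555 × 262 = 4.08 nM.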